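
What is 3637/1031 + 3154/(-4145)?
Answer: 11823591/4273495 ≈ 2.7667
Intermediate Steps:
3637/1031 + 3154/(-4145) = 3637*(1/1031) + 3154*(-1/4145) = 3637/1031 - 3154/4145 = 11823591/4273495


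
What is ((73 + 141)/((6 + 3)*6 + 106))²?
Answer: 11449/6400 ≈ 1.7889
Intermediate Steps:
((73 + 141)/((6 + 3)*6 + 106))² = (214/(9*6 + 106))² = (214/(54 + 106))² = (214/160)² = (214*(1/160))² = (107/80)² = 11449/6400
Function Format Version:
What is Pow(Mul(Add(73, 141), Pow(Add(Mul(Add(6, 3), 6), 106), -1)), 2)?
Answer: Rational(11449, 6400) ≈ 1.7889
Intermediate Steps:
Pow(Mul(Add(73, 141), Pow(Add(Mul(Add(6, 3), 6), 106), -1)), 2) = Pow(Mul(214, Pow(Add(Mul(9, 6), 106), -1)), 2) = Pow(Mul(214, Pow(Add(54, 106), -1)), 2) = Pow(Mul(214, Pow(160, -1)), 2) = Pow(Mul(214, Rational(1, 160)), 2) = Pow(Rational(107, 80), 2) = Rational(11449, 6400)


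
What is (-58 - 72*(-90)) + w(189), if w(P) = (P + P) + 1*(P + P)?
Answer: 7178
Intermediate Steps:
w(P) = 4*P (w(P) = 2*P + 1*(2*P) = 2*P + 2*P = 4*P)
(-58 - 72*(-90)) + w(189) = (-58 - 72*(-90)) + 4*189 = (-58 + 6480) + 756 = 6422 + 756 = 7178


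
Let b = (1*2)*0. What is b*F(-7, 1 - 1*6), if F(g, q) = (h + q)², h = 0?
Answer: 0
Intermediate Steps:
b = 0 (b = 2*0 = 0)
F(g, q) = q² (F(g, q) = (0 + q)² = q²)
b*F(-7, 1 - 1*6) = 0*(1 - 1*6)² = 0*(1 - 6)² = 0*(-5)² = 0*25 = 0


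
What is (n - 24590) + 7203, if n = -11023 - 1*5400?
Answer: -33810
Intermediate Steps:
n = -16423 (n = -11023 - 5400 = -16423)
(n - 24590) + 7203 = (-16423 - 24590) + 7203 = -41013 + 7203 = -33810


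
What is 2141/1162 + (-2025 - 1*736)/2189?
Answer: 134397/231238 ≈ 0.58121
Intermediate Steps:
2141/1162 + (-2025 - 1*736)/2189 = 2141*(1/1162) + (-2025 - 736)*(1/2189) = 2141/1162 - 2761*1/2189 = 2141/1162 - 251/199 = 134397/231238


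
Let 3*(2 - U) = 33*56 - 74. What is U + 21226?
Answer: 61910/3 ≈ 20637.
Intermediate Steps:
U = -1768/3 (U = 2 - (33*56 - 74)/3 = 2 - (1848 - 74)/3 = 2 - ⅓*1774 = 2 - 1774/3 = -1768/3 ≈ -589.33)
U + 21226 = -1768/3 + 21226 = 61910/3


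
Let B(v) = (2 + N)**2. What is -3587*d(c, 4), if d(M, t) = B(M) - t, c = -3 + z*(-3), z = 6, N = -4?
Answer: 0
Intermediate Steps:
c = -21 (c = -3 + 6*(-3) = -3 - 18 = -21)
B(v) = 4 (B(v) = (2 - 4)**2 = (-2)**2 = 4)
d(M, t) = 4 - t
-3587*d(c, 4) = -3587*(4 - 1*4) = -3587*(4 - 4) = -3587*0 = 0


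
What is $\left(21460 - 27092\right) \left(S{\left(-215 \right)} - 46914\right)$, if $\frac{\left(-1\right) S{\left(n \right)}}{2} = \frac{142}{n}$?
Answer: $\frac{56805624832}{215} \approx 2.6421 \cdot 10^{8}$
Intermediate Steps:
$S{\left(n \right)} = - \frac{284}{n}$ ($S{\left(n \right)} = - 2 \frac{142}{n} = - \frac{284}{n}$)
$\left(21460 - 27092\right) \left(S{\left(-215 \right)} - 46914\right) = \left(21460 - 27092\right) \left(- \frac{284}{-215} - 46914\right) = \left(21460 - 27092\right) \left(\left(-284\right) \left(- \frac{1}{215}\right) - 46914\right) = - 5632 \left(\frac{284}{215} - 46914\right) = \left(-5632\right) \left(- \frac{10086226}{215}\right) = \frac{56805624832}{215}$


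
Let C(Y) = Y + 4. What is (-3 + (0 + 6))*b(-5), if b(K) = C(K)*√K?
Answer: -3*I*√5 ≈ -6.7082*I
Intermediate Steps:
C(Y) = 4 + Y
b(K) = √K*(4 + K) (b(K) = (4 + K)*√K = √K*(4 + K))
(-3 + (0 + 6))*b(-5) = (-3 + (0 + 6))*(√(-5)*(4 - 5)) = (-3 + 6)*((I*√5)*(-1)) = 3*(-I*√5) = -3*I*√5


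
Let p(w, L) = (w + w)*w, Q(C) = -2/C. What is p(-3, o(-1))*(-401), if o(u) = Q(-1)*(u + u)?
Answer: -7218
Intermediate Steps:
o(u) = 4*u (o(u) = (-2/(-1))*(u + u) = (-2*(-1))*(2*u) = 2*(2*u) = 4*u)
p(w, L) = 2*w² (p(w, L) = (2*w)*w = 2*w²)
p(-3, o(-1))*(-401) = (2*(-3)²)*(-401) = (2*9)*(-401) = 18*(-401) = -7218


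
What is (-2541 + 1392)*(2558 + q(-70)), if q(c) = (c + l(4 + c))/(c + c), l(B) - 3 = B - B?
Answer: -411556863/140 ≈ -2.9397e+6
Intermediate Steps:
l(B) = 3 (l(B) = 3 + (B - B) = 3 + 0 = 3)
q(c) = (3 + c)/(2*c) (q(c) = (c + 3)/(c + c) = (3 + c)/((2*c)) = (3 + c)*(1/(2*c)) = (3 + c)/(2*c))
(-2541 + 1392)*(2558 + q(-70)) = (-2541 + 1392)*(2558 + (½)*(3 - 70)/(-70)) = -1149*(2558 + (½)*(-1/70)*(-67)) = -1149*(2558 + 67/140) = -1149*358187/140 = -411556863/140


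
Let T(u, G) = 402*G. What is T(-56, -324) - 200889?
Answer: -331137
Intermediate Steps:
T(-56, -324) - 200889 = 402*(-324) - 200889 = -130248 - 200889 = -331137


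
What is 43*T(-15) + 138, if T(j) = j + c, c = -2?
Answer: -593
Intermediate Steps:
T(j) = -2 + j (T(j) = j - 2 = -2 + j)
43*T(-15) + 138 = 43*(-2 - 15) + 138 = 43*(-17) + 138 = -731 + 138 = -593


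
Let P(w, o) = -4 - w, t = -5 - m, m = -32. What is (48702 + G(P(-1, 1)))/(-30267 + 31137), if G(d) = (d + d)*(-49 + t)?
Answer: 8139/145 ≈ 56.131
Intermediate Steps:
t = 27 (t = -5 - 1*(-32) = -5 + 32 = 27)
G(d) = -44*d (G(d) = (d + d)*(-49 + 27) = (2*d)*(-22) = -44*d)
(48702 + G(P(-1, 1)))/(-30267 + 31137) = (48702 - 44*(-4 - 1*(-1)))/(-30267 + 31137) = (48702 - 44*(-4 + 1))/870 = (48702 - 44*(-3))*(1/870) = (48702 + 132)*(1/870) = 48834*(1/870) = 8139/145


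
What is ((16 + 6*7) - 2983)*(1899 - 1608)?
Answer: -851175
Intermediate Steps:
((16 + 6*7) - 2983)*(1899 - 1608) = ((16 + 42) - 2983)*291 = (58 - 2983)*291 = -2925*291 = -851175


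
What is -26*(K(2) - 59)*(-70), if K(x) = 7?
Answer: -94640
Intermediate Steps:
-26*(K(2) - 59)*(-70) = -26*(7 - 59)*(-70) = -26*(-52)*(-70) = 1352*(-70) = -94640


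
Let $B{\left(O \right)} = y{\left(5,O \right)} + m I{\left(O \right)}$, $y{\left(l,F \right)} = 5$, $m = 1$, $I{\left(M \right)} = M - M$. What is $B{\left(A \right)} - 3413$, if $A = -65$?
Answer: $-3408$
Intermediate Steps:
$I{\left(M \right)} = 0$
$B{\left(O \right)} = 5$ ($B{\left(O \right)} = 5 + 1 \cdot 0 = 5 + 0 = 5$)
$B{\left(A \right)} - 3413 = 5 - 3413 = -3408$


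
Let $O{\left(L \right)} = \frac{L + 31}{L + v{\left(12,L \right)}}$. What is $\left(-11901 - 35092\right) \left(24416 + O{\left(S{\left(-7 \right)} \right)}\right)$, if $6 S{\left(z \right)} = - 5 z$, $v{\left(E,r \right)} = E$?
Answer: $- \frac{122780161869}{107} \approx -1.1475 \cdot 10^{9}$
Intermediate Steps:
$S{\left(z \right)} = - \frac{5 z}{6}$ ($S{\left(z \right)} = \frac{\left(-5\right) z}{6} = - \frac{5 z}{6}$)
$O{\left(L \right)} = \frac{31 + L}{12 + L}$ ($O{\left(L \right)} = \frac{L + 31}{L + 12} = \frac{31 + L}{12 + L}$)
$\left(-11901 - 35092\right) \left(24416 + O{\left(S{\left(-7 \right)} \right)}\right) = \left(-11901 - 35092\right) \left(24416 + \frac{31 - - \frac{35}{6}}{12 - - \frac{35}{6}}\right) = - 46993 \left(24416 + \frac{31 + \frac{35}{6}}{12 + \frac{35}{6}}\right) = - 46993 \left(24416 + \frac{1}{\frac{107}{6}} \cdot \frac{221}{6}\right) = - 46993 \left(24416 + \frac{6}{107} \cdot \frac{221}{6}\right) = - 46993 \left(24416 + \frac{221}{107}\right) = \left(-46993\right) \frac{2612733}{107} = - \frac{122780161869}{107}$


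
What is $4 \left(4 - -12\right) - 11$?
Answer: $53$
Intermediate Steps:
$4 \left(4 - -12\right) - 11 = 4 \left(4 + 12\right) - 11 = 4 \cdot 16 - 11 = 64 - 11 = 53$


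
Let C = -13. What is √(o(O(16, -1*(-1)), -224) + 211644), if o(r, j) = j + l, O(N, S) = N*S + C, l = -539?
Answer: √210881 ≈ 459.22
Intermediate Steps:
O(N, S) = -13 + N*S (O(N, S) = N*S - 13 = -13 + N*S)
o(r, j) = -539 + j (o(r, j) = j - 539 = -539 + j)
√(o(O(16, -1*(-1)), -224) + 211644) = √((-539 - 224) + 211644) = √(-763 + 211644) = √210881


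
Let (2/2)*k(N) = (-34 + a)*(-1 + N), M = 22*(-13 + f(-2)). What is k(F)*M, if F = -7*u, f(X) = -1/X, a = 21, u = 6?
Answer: -153725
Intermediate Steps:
M = -275 (M = 22*(-13 - 1/(-2)) = 22*(-13 - 1*(-½)) = 22*(-13 + ½) = 22*(-25/2) = -275)
F = -42 (F = -7*6 = -42)
k(N) = 13 - 13*N (k(N) = (-34 + 21)*(-1 + N) = -13*(-1 + N) = 13 - 13*N)
k(F)*M = (13 - 13*(-42))*(-275) = (13 + 546)*(-275) = 559*(-275) = -153725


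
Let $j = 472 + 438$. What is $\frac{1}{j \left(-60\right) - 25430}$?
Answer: $- \frac{1}{80030} \approx -1.2495 \cdot 10^{-5}$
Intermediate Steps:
$j = 910$
$\frac{1}{j \left(-60\right) - 25430} = \frac{1}{910 \left(-60\right) - 25430} = \frac{1}{-54600 - 25430} = \frac{1}{-80030} = - \frac{1}{80030}$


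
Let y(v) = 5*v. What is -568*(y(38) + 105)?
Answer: -167560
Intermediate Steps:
-568*(y(38) + 105) = -568*(5*38 + 105) = -568*(190 + 105) = -568*295 = -167560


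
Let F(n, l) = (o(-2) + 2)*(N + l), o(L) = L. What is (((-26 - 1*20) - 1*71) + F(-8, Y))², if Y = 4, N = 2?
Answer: 13689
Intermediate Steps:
F(n, l) = 0 (F(n, l) = (-2 + 2)*(2 + l) = 0*(2 + l) = 0)
(((-26 - 1*20) - 1*71) + F(-8, Y))² = (((-26 - 1*20) - 1*71) + 0)² = (((-26 - 20) - 71) + 0)² = ((-46 - 71) + 0)² = (-117 + 0)² = (-117)² = 13689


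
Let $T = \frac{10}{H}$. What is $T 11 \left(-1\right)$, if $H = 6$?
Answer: $- \frac{55}{3} \approx -18.333$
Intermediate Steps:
$T = \frac{5}{3}$ ($T = \frac{10}{6} = 10 \cdot \frac{1}{6} = \frac{5}{3} \approx 1.6667$)
$T 11 \left(-1\right) = \frac{5}{3} \cdot 11 \left(-1\right) = \frac{55}{3} \left(-1\right) = - \frac{55}{3}$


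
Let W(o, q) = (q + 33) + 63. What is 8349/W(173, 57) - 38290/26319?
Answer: 7921443/149141 ≈ 53.114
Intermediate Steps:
W(o, q) = 96 + q (W(o, q) = (33 + q) + 63 = 96 + q)
8349/W(173, 57) - 38290/26319 = 8349/(96 + 57) - 38290/26319 = 8349/153 - 38290*1/26319 = 8349*(1/153) - 38290/26319 = 2783/51 - 38290/26319 = 7921443/149141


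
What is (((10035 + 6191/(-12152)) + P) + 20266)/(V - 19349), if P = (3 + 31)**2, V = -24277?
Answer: -34750843/48194832 ≈ -0.72105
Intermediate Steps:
P = 1156 (P = 34**2 = 1156)
(((10035 + 6191/(-12152)) + P) + 20266)/(V - 19349) = (((10035 + 6191/(-12152)) + 1156) + 20266)/(-24277 - 19349) = (((10035 + 6191*(-1/12152)) + 1156) + 20266)/(-43626) = (((10035 - 6191/12152) + 1156) + 20266)*(-1/43626) = ((121939129/12152 + 1156) + 20266)*(-1/43626) = (135986841/12152 + 20266)*(-1/43626) = (382259273/12152)*(-1/43626) = -34750843/48194832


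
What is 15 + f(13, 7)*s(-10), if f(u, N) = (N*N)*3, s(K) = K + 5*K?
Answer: -8805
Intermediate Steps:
s(K) = 6*K
f(u, N) = 3*N**2 (f(u, N) = N**2*3 = 3*N**2)
15 + f(13, 7)*s(-10) = 15 + (3*7**2)*(6*(-10)) = 15 + (3*49)*(-60) = 15 + 147*(-60) = 15 - 8820 = -8805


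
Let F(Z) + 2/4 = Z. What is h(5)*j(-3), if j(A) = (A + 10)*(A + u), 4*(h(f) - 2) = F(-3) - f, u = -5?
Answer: 7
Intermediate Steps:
F(Z) = -½ + Z
h(f) = 9/8 - f/4 (h(f) = 2 + ((-½ - 3) - f)/4 = 2 + (-7/2 - f)/4 = 2 + (-7/8 - f/4) = 9/8 - f/4)
j(A) = (-5 + A)*(10 + A) (j(A) = (A + 10)*(A - 5) = (10 + A)*(-5 + A) = (-5 + A)*(10 + A))
h(5)*j(-3) = (9/8 - ¼*5)*(-50 + (-3)² + 5*(-3)) = (9/8 - 5/4)*(-50 + 9 - 15) = -⅛*(-56) = 7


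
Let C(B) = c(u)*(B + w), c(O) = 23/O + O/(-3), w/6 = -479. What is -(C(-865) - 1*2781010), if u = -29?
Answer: 244834378/87 ≈ 2.8142e+6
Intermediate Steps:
w = -2874 (w = 6*(-479) = -2874)
c(O) = 23/O - O/3 (c(O) = 23/O + O*(-⅓) = 23/O - O/3)
C(B) = -739576/29 + 772*B/87 (C(B) = (23/(-29) - ⅓*(-29))*(B - 2874) = (23*(-1/29) + 29/3)*(-2874 + B) = (-23/29 + 29/3)*(-2874 + B) = 772*(-2874 + B)/87 = -739576/29 + 772*B/87)
-(C(-865) - 1*2781010) = -((-739576/29 + (772/87)*(-865)) - 1*2781010) = -((-739576/29 - 667780/87) - 2781010) = -(-2886508/87 - 2781010) = -1*(-244834378/87) = 244834378/87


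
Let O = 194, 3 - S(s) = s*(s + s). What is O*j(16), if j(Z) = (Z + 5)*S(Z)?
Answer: -2073666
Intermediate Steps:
S(s) = 3 - 2*s² (S(s) = 3 - s*(s + s) = 3 - s*2*s = 3 - 2*s²)
j(Z) = (3 - 2*Z²)*(5 + Z) (j(Z) = (Z + 5)*(3 - 2*Z²) = (5 + Z)*(3 - 2*Z²) = (3 - 2*Z²)*(5 + Z))
O*j(16) = 194*(-(-3 + 2*16²)*(5 + 16)) = 194*(-1*(-3 + 2*256)*21) = 194*(-1*(-3 + 512)*21) = 194*(-1*509*21) = 194*(-10689) = -2073666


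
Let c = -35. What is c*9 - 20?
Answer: -335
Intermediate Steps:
c*9 - 20 = -35*9 - 20 = -315 - 20 = -335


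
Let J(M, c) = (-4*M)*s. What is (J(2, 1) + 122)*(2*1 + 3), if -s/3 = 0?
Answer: 610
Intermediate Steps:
s = 0 (s = -3*0 = 0)
J(M, c) = 0 (J(M, c) = -4*M*0 = 0)
(J(2, 1) + 122)*(2*1 + 3) = (0 + 122)*(2*1 + 3) = 122*(2 + 3) = 122*5 = 610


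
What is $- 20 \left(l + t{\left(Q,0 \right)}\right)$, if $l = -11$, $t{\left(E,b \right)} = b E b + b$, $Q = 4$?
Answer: $220$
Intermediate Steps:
$t{\left(E,b \right)} = b + E b^{2}$ ($t{\left(E,b \right)} = E b b + b = E b^{2} + b = b + E b^{2}$)
$- 20 \left(l + t{\left(Q,0 \right)}\right) = - 20 \left(-11 + 0 \left(1 + 4 \cdot 0\right)\right) = - 20 \left(-11 + 0 \left(1 + 0\right)\right) = - 20 \left(-11 + 0 \cdot 1\right) = - 20 \left(-11 + 0\right) = \left(-20\right) \left(-11\right) = 220$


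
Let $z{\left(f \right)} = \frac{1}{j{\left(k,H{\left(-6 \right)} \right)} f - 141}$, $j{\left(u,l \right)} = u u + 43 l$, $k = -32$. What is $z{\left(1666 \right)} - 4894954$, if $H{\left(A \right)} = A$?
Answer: $- \frac{6246034728309}{1276015} \approx -4.895 \cdot 10^{6}$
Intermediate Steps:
$j{\left(u,l \right)} = u^{2} + 43 l$
$z{\left(f \right)} = \frac{1}{-141 + 766 f}$ ($z{\left(f \right)} = \frac{1}{\left(\left(-32\right)^{2} + 43 \left(-6\right)\right) f - 141} = \frac{1}{\left(1024 - 258\right) f - 141} = \frac{1}{766 f - 141} = \frac{1}{-141 + 766 f}$)
$z{\left(1666 \right)} - 4894954 = \frac{1}{-141 + 766 \cdot 1666} - 4894954 = \frac{1}{-141 + 1276156} - 4894954 = \frac{1}{1276015} - 4894954 = - \frac{6246034728309}{1276015}$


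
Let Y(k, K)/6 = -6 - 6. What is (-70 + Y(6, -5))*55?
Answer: -7810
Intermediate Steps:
Y(k, K) = -72 (Y(k, K) = 6*(-6 - 6) = 6*(-12) = -72)
(-70 + Y(6, -5))*55 = (-70 - 72)*55 = -142*55 = -7810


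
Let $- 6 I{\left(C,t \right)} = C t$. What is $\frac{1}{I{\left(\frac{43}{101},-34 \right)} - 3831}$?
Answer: $- \frac{303}{1160062} \approx -0.00026119$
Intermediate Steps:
$I{\left(C,t \right)} = - \frac{C t}{6}$
$\frac{1}{I{\left(\frac{43}{101},-34 \right)} - 3831} = \frac{1}{\left(- \frac{1}{6}\right) \frac{43}{101} \left(-34\right) - 3831} = \frac{1}{\frac{731}{303} - 3831} = \frac{1}{- \frac{1160062}{303}} = - \frac{303}{1160062}$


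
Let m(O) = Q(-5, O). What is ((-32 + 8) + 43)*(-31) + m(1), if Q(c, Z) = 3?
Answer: -586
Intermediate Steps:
m(O) = 3
((-32 + 8) + 43)*(-31) + m(1) = ((-32 + 8) + 43)*(-31) + 3 = (-24 + 43)*(-31) + 3 = 19*(-31) + 3 = -589 + 3 = -586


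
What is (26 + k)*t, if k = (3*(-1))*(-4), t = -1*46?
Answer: -1748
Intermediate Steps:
t = -46
k = 12 (k = -3*(-4) = 12)
(26 + k)*t = (26 + 12)*(-46) = 38*(-46) = -1748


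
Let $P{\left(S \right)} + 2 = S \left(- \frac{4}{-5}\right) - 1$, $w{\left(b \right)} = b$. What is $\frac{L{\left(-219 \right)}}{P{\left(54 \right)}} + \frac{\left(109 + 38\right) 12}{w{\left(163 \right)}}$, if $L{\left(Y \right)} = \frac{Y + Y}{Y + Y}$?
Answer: $\frac{355379}{32763} \approx 10.847$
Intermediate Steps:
$L{\left(Y \right)} = 1$ ($L{\left(Y \right)} = \frac{2 Y}{2 Y} = 2 Y \frac{1}{2 Y} = 1$)
$P{\left(S \right)} = -3 + \frac{4 S}{5}$ ($P{\left(S \right)} = -2 + \left(S \left(- \frac{4}{-5}\right) - 1\right) = -2 + \left(S \left(\left(-4\right) \left(- \frac{1}{5}\right)\right) - 1\right) = -2 + \left(S \frac{4}{5} - 1\right) = -2 + \left(\frac{4 S}{5} - 1\right) = -2 + \left(-1 + \frac{4 S}{5}\right) = -3 + \frac{4 S}{5}$)
$\frac{L{\left(-219 \right)}}{P{\left(54 \right)}} + \frac{\left(109 + 38\right) 12}{w{\left(163 \right)}} = 1 \frac{1}{-3 + \frac{4}{5} \cdot 54} + \frac{\left(109 + 38\right) 12}{163} = 1 \frac{1}{-3 + \frac{216}{5}} + 147 \cdot 12 \cdot \frac{1}{163} = 1 \frac{1}{\frac{201}{5}} + 1764 \cdot \frac{1}{163} = 1 \cdot \frac{5}{201} + \frac{1764}{163} = \frac{5}{201} + \frac{1764}{163} = \frac{355379}{32763}$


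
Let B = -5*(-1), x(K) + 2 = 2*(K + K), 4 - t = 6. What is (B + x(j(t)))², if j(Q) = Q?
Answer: 25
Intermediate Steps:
t = -2 (t = 4 - 1*6 = 4 - 6 = -2)
x(K) = -2 + 4*K (x(K) = -2 + 2*(K + K) = -2 + 2*(2*K) = -2 + 4*K)
B = 5
(B + x(j(t)))² = (5 + (-2 + 4*(-2)))² = (5 + (-2 - 8))² = (5 - 10)² = (-5)² = 25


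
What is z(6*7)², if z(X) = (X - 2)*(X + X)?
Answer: 11289600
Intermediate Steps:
z(X) = 2*X*(-2 + X) (z(X) = (-2 + X)*(2*X) = 2*X*(-2 + X))
z(6*7)² = (2*(6*7)*(-2 + 6*7))² = (2*42*(-2 + 42))² = (2*42*40)² = 3360² = 11289600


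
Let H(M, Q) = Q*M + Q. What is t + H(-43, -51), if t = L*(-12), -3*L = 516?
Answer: 4206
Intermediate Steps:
L = -172 (L = -⅓*516 = -172)
H(M, Q) = Q + M*Q (H(M, Q) = M*Q + Q = Q + M*Q)
t = 2064 (t = -172*(-12) = 2064)
t + H(-43, -51) = 2064 - 51*(1 - 43) = 2064 - 51*(-42) = 2064 + 2142 = 4206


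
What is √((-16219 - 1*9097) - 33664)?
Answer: 2*I*√14745 ≈ 242.86*I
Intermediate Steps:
√((-16219 - 1*9097) - 33664) = √((-16219 - 9097) - 33664) = √(-25316 - 33664) = √(-58980) = 2*I*√14745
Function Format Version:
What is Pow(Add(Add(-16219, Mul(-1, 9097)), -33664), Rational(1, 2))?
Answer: Mul(2, I, Pow(14745, Rational(1, 2))) ≈ Mul(242.86, I)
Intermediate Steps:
Pow(Add(Add(-16219, Mul(-1, 9097)), -33664), Rational(1, 2)) = Pow(Add(Add(-16219, -9097), -33664), Rational(1, 2)) = Pow(Add(-25316, -33664), Rational(1, 2)) = Pow(-58980, Rational(1, 2)) = Mul(2, I, Pow(14745, Rational(1, 2)))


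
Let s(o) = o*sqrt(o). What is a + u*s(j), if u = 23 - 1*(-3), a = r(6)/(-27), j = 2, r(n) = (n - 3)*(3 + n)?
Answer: -1 + 52*sqrt(2) ≈ 72.539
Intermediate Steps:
r(n) = (-3 + n)*(3 + n)
a = -1 (a = (-9 + 6**2)/(-27) = (-9 + 36)*(-1/27) = 27*(-1/27) = -1)
u = 26 (u = 23 + 3 = 26)
s(o) = o**(3/2)
a + u*s(j) = -1 + 26*2**(3/2) = -1 + 26*(2*sqrt(2)) = -1 + 52*sqrt(2)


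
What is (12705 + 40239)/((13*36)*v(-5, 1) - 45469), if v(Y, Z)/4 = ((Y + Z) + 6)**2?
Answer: -52944/37981 ≈ -1.3940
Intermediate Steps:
v(Y, Z) = 4*(6 + Y + Z)**2 (v(Y, Z) = 4*((Y + Z) + 6)**2 = 4*(6 + Y + Z)**2)
(12705 + 40239)/((13*36)*v(-5, 1) - 45469) = (12705 + 40239)/((13*36)*(4*(6 - 5 + 1)**2) - 45469) = 52944/(468*(4*2**2) - 45469) = 52944/(468*(4*4) - 45469) = 52944/(468*16 - 45469) = 52944/(7488 - 45469) = 52944/(-37981) = 52944*(-1/37981) = -52944/37981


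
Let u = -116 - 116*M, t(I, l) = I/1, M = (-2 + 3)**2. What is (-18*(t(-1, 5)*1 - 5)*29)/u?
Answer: -27/2 ≈ -13.500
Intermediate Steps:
M = 1 (M = 1**2 = 1)
t(I, l) = I (t(I, l) = I*1 = I)
u = -232 (u = -116 - 116*1 = -116 - 116 = -232)
(-18*(t(-1, 5)*1 - 5)*29)/u = (-18*(-1*1 - 5)*29)/(-232) = (-18*(-1 - 5)*29)*(-1/232) = (-18*(-6)*29)*(-1/232) = (108*29)*(-1/232) = 3132*(-1/232) = -27/2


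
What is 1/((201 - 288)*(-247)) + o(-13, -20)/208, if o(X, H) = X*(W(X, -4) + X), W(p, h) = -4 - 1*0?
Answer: 365329/343824 ≈ 1.0625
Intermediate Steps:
W(p, h) = -4 (W(p, h) = -4 + 0 = -4)
o(X, H) = X*(-4 + X)
1/((201 - 288)*(-247)) + o(-13, -20)/208 = 1/((201 - 288)*(-247)) - 13*(-4 - 13)/208 = -1/247/(-87) - 13*(-17)*(1/208) = -1/87*(-1/247) + 221*(1/208) = 1/21489 + 17/16 = 365329/343824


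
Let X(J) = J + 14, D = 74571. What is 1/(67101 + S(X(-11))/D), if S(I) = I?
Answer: 24857/1667929558 ≈ 1.4903e-5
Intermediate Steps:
X(J) = 14 + J
1/(67101 + S(X(-11))/D) = 1/(67101 + (14 - 11)/74571) = 1/(67101 + 3*(1/74571)) = 1/(67101 + 1/24857) = 1/(1667929558/24857) = 24857/1667929558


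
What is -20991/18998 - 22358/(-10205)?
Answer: 210544129/193874590 ≈ 1.0860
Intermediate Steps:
-20991/18998 - 22358/(-10205) = -20991*1/18998 - 22358*(-1/10205) = -20991/18998 + 22358/10205 = 210544129/193874590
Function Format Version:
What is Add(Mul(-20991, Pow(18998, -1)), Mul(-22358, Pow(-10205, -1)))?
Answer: Rational(210544129, 193874590) ≈ 1.0860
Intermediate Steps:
Add(Mul(-20991, Pow(18998, -1)), Mul(-22358, Pow(-10205, -1))) = Add(Mul(-20991, Rational(1, 18998)), Mul(-22358, Rational(-1, 10205))) = Add(Rational(-20991, 18998), Rational(22358, 10205)) = Rational(210544129, 193874590)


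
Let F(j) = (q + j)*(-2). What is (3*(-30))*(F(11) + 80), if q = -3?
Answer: -5760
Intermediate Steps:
F(j) = 6 - 2*j (F(j) = (-3 + j)*(-2) = 6 - 2*j)
(3*(-30))*(F(11) + 80) = (3*(-30))*((6 - 2*11) + 80) = -90*((6 - 22) + 80) = -90*(-16 + 80) = -90*64 = -5760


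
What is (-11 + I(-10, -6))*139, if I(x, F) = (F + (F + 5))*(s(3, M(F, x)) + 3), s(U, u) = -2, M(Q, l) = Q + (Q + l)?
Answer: -2502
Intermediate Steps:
M(Q, l) = l + 2*Q
I(x, F) = 5 + 2*F (I(x, F) = (F + (F + 5))*(-2 + 3) = (F + (5 + F))*1 = (5 + 2*F)*1 = 5 + 2*F)
(-11 + I(-10, -6))*139 = (-11 + (5 + 2*(-6)))*139 = (-11 + (5 - 12))*139 = (-11 - 7)*139 = -18*139 = -2502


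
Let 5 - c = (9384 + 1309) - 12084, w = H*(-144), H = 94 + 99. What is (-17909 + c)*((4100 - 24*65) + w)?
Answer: 416986276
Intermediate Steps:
H = 193
w = -27792 (w = 193*(-144) = -27792)
c = 1396 (c = 5 - ((9384 + 1309) - 12084) = 5 - (10693 - 12084) = 5 - 1*(-1391) = 5 + 1391 = 1396)
(-17909 + c)*((4100 - 24*65) + w) = (-17909 + 1396)*((4100 - 24*65) - 27792) = -16513*((4100 - 1*1560) - 27792) = -16513*((4100 - 1560) - 27792) = -16513*(2540 - 27792) = -16513*(-25252) = 416986276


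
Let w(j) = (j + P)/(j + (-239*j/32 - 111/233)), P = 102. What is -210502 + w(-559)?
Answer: -5674627281046/26957577 ≈ -2.1050e+5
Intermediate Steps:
w(j) = (102 + j)/(-111/233 - 207*j/32) (w(j) = (j + 102)/(j + (-239*j/32 - 111/233)) = (102 + j)/(j + (-239*j/32 - 111*1/233)) = (102 + j)/(j + (-239*j/32 - 111/233)) = (102 + j)/(j + (-111/233 - 239*j/32)) = (102 + j)/(-111/233 - 207*j/32))
-210502 + w(-559) = -210502 + 7456*(-102 - 1*(-559))/(3*(1184 + 16077*(-559))) = -210502 + 7456*(-102 + 559)/(3*(1184 - 8987043)) = -210502 + (7456/3)*457/(-8985859) = -210502 + (7456/3)*(-1/8985859)*457 = -210502 - 3407392/26957577 = -5674627281046/26957577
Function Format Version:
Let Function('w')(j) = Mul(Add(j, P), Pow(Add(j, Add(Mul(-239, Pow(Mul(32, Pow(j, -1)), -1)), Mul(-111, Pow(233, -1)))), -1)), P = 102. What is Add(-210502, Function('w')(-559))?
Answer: Rational(-5674627281046, 26957577) ≈ -2.1050e+5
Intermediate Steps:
Function('w')(j) = Mul(Pow(Add(Rational(-111, 233), Mul(Rational(-207, 32), j)), -1), Add(102, j)) (Function('w')(j) = Mul(Add(j, 102), Pow(Add(j, Add(Mul(-239, Pow(Mul(32, Pow(j, -1)), -1)), Mul(-111, Pow(233, -1)))), -1)) = Mul(Add(102, j), Pow(Add(j, Add(Mul(-239, Mul(Rational(1, 32), j)), Mul(-111, Rational(1, 233)))), -1)) = Mul(Add(102, j), Pow(Add(j, Add(Mul(Rational(-239, 32), j), Rational(-111, 233))), -1)) = Mul(Add(102, j), Pow(Add(j, Add(Rational(-111, 233), Mul(Rational(-239, 32), j))), -1)) = Mul(Add(102, j), Pow(Add(Rational(-111, 233), Mul(Rational(-207, 32), j)), -1)) = Mul(Pow(Add(Rational(-111, 233), Mul(Rational(-207, 32), j)), -1), Add(102, j)))
Add(-210502, Function('w')(-559)) = Add(-210502, Mul(Rational(7456, 3), Pow(Add(1184, Mul(16077, -559)), -1), Add(-102, Mul(-1, -559)))) = Add(-210502, Mul(Rational(7456, 3), Pow(Add(1184, -8987043), -1), Add(-102, 559))) = Add(-210502, Mul(Rational(7456, 3), Pow(-8985859, -1), 457)) = Add(-210502, Mul(Rational(7456, 3), Rational(-1, 8985859), 457)) = Add(-210502, Rational(-3407392, 26957577)) = Rational(-5674627281046, 26957577)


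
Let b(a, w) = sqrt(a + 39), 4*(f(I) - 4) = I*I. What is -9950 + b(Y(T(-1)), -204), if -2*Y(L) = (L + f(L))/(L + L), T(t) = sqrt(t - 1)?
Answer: -9950 + sqrt(620 + 7*I*sqrt(2))/4 ≈ -9943.8 + 0.049695*I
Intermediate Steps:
T(t) = sqrt(-1 + t)
f(I) = 4 + I**2/4 (f(I) = 4 + (I*I)/4 = 4 + I**2/4)
Y(L) = -(4 + L + L**2/4)/(4*L) (Y(L) = -(L + (4 + L**2/4))/(2*(L + L)) = -(4 + L + L**2/4)/(2*(2*L)) = -(4 + L + L**2/4)*1/(2*L)/2 = -(4 + L + L**2/4)/(4*L))
b(a, w) = sqrt(39 + a)
-9950 + b(Y(T(-1)), -204) = -9950 + sqrt(39 + (-1/4 - 1/(sqrt(-1 - 1)) - sqrt(-1 - 1)/16)) = -9950 + sqrt(39 + (-1/4 - 1/(sqrt(-2)) - I*sqrt(2)/16)) = -9950 + sqrt(39 + (-1/4 - 1/(I*sqrt(2)) - I*sqrt(2)/16)) = -9950 + sqrt(39 + (-1/4 - (-1)*I*sqrt(2)/2 - I*sqrt(2)/16)) = -9950 + sqrt(39 + (-1/4 + I*sqrt(2)/2 - I*sqrt(2)/16)) = -9950 + sqrt(39 + (-1/4 + 7*I*sqrt(2)/16)) = -9950 + sqrt(155/4 + 7*I*sqrt(2)/16)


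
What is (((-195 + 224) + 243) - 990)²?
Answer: 515524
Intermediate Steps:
(((-195 + 224) + 243) - 990)² = ((29 + 243) - 990)² = (272 - 990)² = (-718)² = 515524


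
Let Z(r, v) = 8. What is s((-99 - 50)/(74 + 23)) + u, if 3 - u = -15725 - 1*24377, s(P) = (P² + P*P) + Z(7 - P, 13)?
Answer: 377467619/9409 ≈ 40118.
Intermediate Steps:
s(P) = 8 + 2*P² (s(P) = (P² + P*P) + 8 = (P² + P²) + 8 = 2*P² + 8 = 8 + 2*P²)
u = 40105 (u = 3 - (-15725 - 1*24377) = 3 - (-15725 - 24377) = 3 - 1*(-40102) = 3 + 40102 = 40105)
s((-99 - 50)/(74 + 23)) + u = (8 + 2*((-99 - 50)/(74 + 23))²) + 40105 = (8 + 2*(-149/97)²) + 40105 = (8 + 2*(22201/9409)) + 40105 = (8 + 44402/9409) + 40105 = 119674/9409 + 40105 = 377467619/9409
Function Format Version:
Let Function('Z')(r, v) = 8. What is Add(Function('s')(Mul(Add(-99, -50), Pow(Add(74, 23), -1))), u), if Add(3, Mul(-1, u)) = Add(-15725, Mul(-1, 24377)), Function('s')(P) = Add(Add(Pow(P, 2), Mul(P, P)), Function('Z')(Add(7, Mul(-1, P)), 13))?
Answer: Rational(377467619, 9409) ≈ 40118.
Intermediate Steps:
Function('s')(P) = Add(8, Mul(2, Pow(P, 2))) (Function('s')(P) = Add(Add(Pow(P, 2), Mul(P, P)), 8) = Add(Add(Pow(P, 2), Pow(P, 2)), 8) = Add(Mul(2, Pow(P, 2)), 8) = Add(8, Mul(2, Pow(P, 2))))
u = 40105 (u = Add(3, Mul(-1, Add(-15725, Mul(-1, 24377)))) = Add(3, Mul(-1, Add(-15725, -24377))) = Add(3, Mul(-1, -40102)) = Add(3, 40102) = 40105)
Add(Function('s')(Mul(Add(-99, -50), Pow(Add(74, 23), -1))), u) = Add(Add(8, Mul(2, Pow(Mul(Add(-99, -50), Pow(Add(74, 23), -1)), 2))), 40105) = Add(Add(8, Mul(2, Pow(Mul(-149, Pow(97, -1)), 2))), 40105) = Add(Add(8, Mul(2, Pow(Mul(-149, Rational(1, 97)), 2))), 40105) = Add(Add(8, Mul(2, Pow(Rational(-149, 97), 2))), 40105) = Add(Add(8, Mul(2, Rational(22201, 9409))), 40105) = Add(Add(8, Rational(44402, 9409)), 40105) = Add(Rational(119674, 9409), 40105) = Rational(377467619, 9409)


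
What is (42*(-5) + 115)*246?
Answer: -23370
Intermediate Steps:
(42*(-5) + 115)*246 = (-210 + 115)*246 = -95*246 = -23370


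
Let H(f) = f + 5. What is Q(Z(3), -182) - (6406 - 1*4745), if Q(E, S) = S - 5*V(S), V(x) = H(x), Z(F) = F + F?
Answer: -958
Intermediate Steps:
Z(F) = 2*F
H(f) = 5 + f
V(x) = 5 + x
Q(E, S) = -25 - 4*S (Q(E, S) = S - 5*(5 + S) = S + (-25 - 5*S) = -25 - 4*S)
Q(Z(3), -182) - (6406 - 1*4745) = (-25 - 4*(-182)) - (6406 - 1*4745) = (-25 + 728) - (6406 - 4745) = 703 - 1*1661 = 703 - 1661 = -958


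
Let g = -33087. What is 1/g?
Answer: -1/33087 ≈ -3.0223e-5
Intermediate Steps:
1/g = 1/(-33087) = -1/33087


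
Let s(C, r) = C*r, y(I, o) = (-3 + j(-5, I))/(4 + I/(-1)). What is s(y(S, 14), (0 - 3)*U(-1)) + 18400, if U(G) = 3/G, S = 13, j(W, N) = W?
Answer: 18408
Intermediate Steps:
y(I, o) = -8/(4 - I) (y(I, o) = (-3 - 5)/(4 + I/(-1)) = -8/(4 + I*(-1)) = -8/(4 - I))
s(y(S, 14), (0 - 3)*U(-1)) + 18400 = (8/(-4 + 13))*((0 - 3)*(3/(-1))) + 18400 = (8/9)*(-9*(-1)) + 18400 = (8*(1/9))*(-3*(-3)) + 18400 = (8/9)*9 + 18400 = 8 + 18400 = 18408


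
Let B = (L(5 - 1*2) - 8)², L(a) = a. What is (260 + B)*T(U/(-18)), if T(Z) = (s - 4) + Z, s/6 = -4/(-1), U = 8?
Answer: 16720/3 ≈ 5573.3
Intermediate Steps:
s = 24 (s = 6*(-4/(-1)) = 6*(-4*(-1)) = 6*4 = 24)
T(Z) = 20 + Z (T(Z) = (24 - 4) + Z = 20 + Z)
B = 25 (B = ((5 - 1*2) - 8)² = ((5 - 2) - 8)² = (3 - 8)² = (-5)² = 25)
(260 + B)*T(U/(-18)) = (260 + 25)*(20 + 8/(-18)) = 285*(20 + 8*(-1/18)) = 285*(20 - 4/9) = 285*(176/9) = 16720/3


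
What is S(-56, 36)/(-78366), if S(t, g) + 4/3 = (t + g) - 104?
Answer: 188/117549 ≈ 0.0015993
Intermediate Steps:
S(t, g) = -316/3 + g + t (S(t, g) = -4/3 + ((t + g) - 104) = -4/3 + ((g + t) - 104) = -4/3 + (-104 + g + t) = -316/3 + g + t)
S(-56, 36)/(-78366) = (-316/3 + 36 - 56)/(-78366) = -376/3*(-1/78366) = 188/117549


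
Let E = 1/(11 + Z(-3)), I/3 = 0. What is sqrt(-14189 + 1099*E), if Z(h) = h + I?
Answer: I*sqrt(224826)/4 ≈ 118.54*I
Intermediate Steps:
I = 0 (I = 3*0 = 0)
Z(h) = h (Z(h) = h + 0 = h)
E = 1/8 (E = 1/(11 - 3) = 1/8 ≈ 0.12500)
sqrt(-14189 + 1099*E) = sqrt(-14189 + 1099*(1/8)) = sqrt(-14189 + 1099/8) = sqrt(-112413/8) = I*sqrt(224826)/4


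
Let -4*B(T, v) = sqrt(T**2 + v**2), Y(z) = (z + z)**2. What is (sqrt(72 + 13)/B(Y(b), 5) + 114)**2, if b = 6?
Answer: 269811316/20761 - 912*sqrt(1764685)/20761 ≈ 12938.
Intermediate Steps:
Y(z) = 4*z**2 (Y(z) = (2*z)**2 = 4*z**2)
B(T, v) = -sqrt(T**2 + v**2)/4
(sqrt(72 + 13)/B(Y(b), 5) + 114)**2 = (sqrt(72 + 13)/((-sqrt((4*6**2)**2 + 5**2)/4)) + 114)**2 = (sqrt(85)/((-sqrt((4*36)**2 + 25)/4)) + 114)**2 = (sqrt(85)/((-sqrt(144**2 + 25)/4)) + 114)**2 = (sqrt(85)/((-sqrt(20736 + 25)/4)) + 114)**2 = (sqrt(85)/((-sqrt(20761)/4)) + 114)**2 = (sqrt(85)*(-4*sqrt(20761)/20761) + 114)**2 = (-4*sqrt(1764685)/20761 + 114)**2 = (114 - 4*sqrt(1764685)/20761)**2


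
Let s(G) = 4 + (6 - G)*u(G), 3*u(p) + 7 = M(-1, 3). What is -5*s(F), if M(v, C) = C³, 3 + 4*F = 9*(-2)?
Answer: -395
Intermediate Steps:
F = -21/4 (F = -¾ + (9*(-2))/4 = -¾ + (¼)*(-18) = -¾ - 9/2 = -21/4 ≈ -5.2500)
u(p) = 20/3 (u(p) = -7/3 + (⅓)*3³ = -7/3 + (⅓)*27 = -7/3 + 9 = 20/3)
s(G) = 44 - 20*G/3 (s(G) = 4 + (6 - G)*(20/3) = 4 + (40 - 20*G/3) = 44 - 20*G/3)
-5*s(F) = -5*(44 - 20/3*(-21/4)) = -5*(44 + 35) = -5*79 = -395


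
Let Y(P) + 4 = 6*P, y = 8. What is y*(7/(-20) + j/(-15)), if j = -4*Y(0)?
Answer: -34/3 ≈ -11.333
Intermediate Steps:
Y(P) = -4 + 6*P
j = 16 (j = -4*(-4 + 6*0) = -4*(-4 + 0) = -4*(-4) = 16)
y*(7/(-20) + j/(-15)) = 8*(7/(-20) + 16/(-15)) = 8*(7*(-1/20) + 16*(-1/15)) = 8*(-7/20 - 16/15) = 8*(-17/12) = -34/3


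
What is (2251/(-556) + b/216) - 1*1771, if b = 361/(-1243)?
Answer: -66244564273/37319832 ≈ -1775.1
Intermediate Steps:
b = -361/1243 (b = 361*(-1/1243) = -361/1243 ≈ -0.29043)
(2251/(-556) + b/216) - 1*1771 = (2251/(-556) - 361/1243/216) - 1*1771 = (2251*(-1/556) - 361/1243*1/216) - 1771 = (-2251/556 - 361/268488) - 1771 = -151141801/37319832 - 1771 = -66244564273/37319832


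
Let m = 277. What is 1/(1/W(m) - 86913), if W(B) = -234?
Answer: -234/20337643 ≈ -1.1506e-5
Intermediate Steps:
1/(1/W(m) - 86913) = 1/(1/(-234) - 86913) = 1/(-1/234 - 86913) = 1/(-20337643/234) = -234/20337643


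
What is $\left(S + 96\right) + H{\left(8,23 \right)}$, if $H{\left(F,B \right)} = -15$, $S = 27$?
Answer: $108$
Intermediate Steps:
$\left(S + 96\right) + H{\left(8,23 \right)} = \left(27 + 96\right) - 15 = 123 - 15 = 108$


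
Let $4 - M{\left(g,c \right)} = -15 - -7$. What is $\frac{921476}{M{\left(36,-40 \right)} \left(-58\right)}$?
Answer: $- \frac{230369}{174} \approx -1324.0$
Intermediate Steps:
$M{\left(g,c \right)} = 12$ ($M{\left(g,c \right)} = 4 - \left(-15 - -7\right) = 4 - \left(-15 + 7\right) = 4 - -8 = 4 + 8 = 12$)
$\frac{921476}{M{\left(36,-40 \right)} \left(-58\right)} = \frac{921476}{12 \left(-58\right)} = \frac{921476}{-696} = 921476 \left(- \frac{1}{696}\right) = - \frac{230369}{174}$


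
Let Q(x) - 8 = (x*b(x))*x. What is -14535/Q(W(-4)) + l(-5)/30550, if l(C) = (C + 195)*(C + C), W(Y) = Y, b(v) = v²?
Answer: -2963639/53768 ≈ -55.119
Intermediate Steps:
Q(x) = 8 + x⁴ (Q(x) = 8 + (x*x²)*x = 8 + x³*x = 8 + x⁴)
l(C) = 2*C*(195 + C) (l(C) = (195 + C)*(2*C) = 2*C*(195 + C))
-14535/Q(W(-4)) + l(-5)/30550 = -14535/(8 + (-4)⁴) + (2*(-5)*(195 - 5))/30550 = -14535/(8 + 256) + (2*(-5)*190)*(1/30550) = -14535/264 - 1900*1/30550 = -14535*1/264 - 38/611 = -4845/88 - 38/611 = -2963639/53768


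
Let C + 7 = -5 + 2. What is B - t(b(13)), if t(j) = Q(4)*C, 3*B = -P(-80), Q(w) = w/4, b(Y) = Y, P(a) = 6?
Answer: 8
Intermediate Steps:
Q(w) = w/4 (Q(w) = w*(1/4) = w/4)
C = -10 (C = -7 + (-5 + 2) = -7 - 3 = -10)
B = -2 (B = (-1*6)/3 = (1/3)*(-6) = -2)
t(j) = -10 (t(j) = ((1/4)*4)*(-10) = 1*(-10) = -10)
B - t(b(13)) = -2 - 1*(-10) = -2 + 10 = 8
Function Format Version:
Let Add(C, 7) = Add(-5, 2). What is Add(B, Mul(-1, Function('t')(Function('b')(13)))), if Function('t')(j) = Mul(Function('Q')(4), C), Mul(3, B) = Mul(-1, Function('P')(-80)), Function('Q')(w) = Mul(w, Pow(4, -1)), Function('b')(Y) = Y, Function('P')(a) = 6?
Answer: 8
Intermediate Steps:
Function('Q')(w) = Mul(Rational(1, 4), w) (Function('Q')(w) = Mul(w, Rational(1, 4)) = Mul(Rational(1, 4), w))
C = -10 (C = Add(-7, Add(-5, 2)) = Add(-7, -3) = -10)
B = -2 (B = Mul(Rational(1, 3), Mul(-1, 6)) = Mul(Rational(1, 3), -6) = -2)
Function('t')(j) = -10 (Function('t')(j) = Mul(Mul(Rational(1, 4), 4), -10) = Mul(1, -10) = -10)
Add(B, Mul(-1, Function('t')(Function('b')(13)))) = Add(-2, Mul(-1, -10)) = Add(-2, 10) = 8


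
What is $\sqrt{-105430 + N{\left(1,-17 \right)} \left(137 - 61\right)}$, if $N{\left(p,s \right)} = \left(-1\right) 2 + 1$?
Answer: $i \sqrt{105506} \approx 324.82 i$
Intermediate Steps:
$N{\left(p,s \right)} = -1$ ($N{\left(p,s \right)} = -2 + 1 = -1$)
$\sqrt{-105430 + N{\left(1,-17 \right)} \left(137 - 61\right)} = \sqrt{-105430 - \left(137 - 61\right)} = \sqrt{-105430 - 76} = \sqrt{-105506} = i \sqrt{105506}$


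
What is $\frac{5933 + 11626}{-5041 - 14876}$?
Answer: $- \frac{1951}{2213} \approx -0.88161$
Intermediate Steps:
$\frac{5933 + 11626}{-5041 - 14876} = \frac{17559}{-19917} = 17559 \left(- \frac{1}{19917}\right) = - \frac{1951}{2213}$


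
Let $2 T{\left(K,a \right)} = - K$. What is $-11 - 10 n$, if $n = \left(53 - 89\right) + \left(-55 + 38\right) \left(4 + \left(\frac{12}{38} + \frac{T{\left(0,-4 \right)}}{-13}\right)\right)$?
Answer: $\frac{20571}{19} \approx 1082.7$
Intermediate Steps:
$T{\left(K,a \right)} = - \frac{K}{2}$ ($T{\left(K,a \right)} = \frac{\left(-1\right) K}{2} = - \frac{K}{2}$)
$n = - \frac{2078}{19}$ ($n = \left(53 - 89\right) + \left(-55 + 38\right) \left(4 + \left(\frac{12}{38} + \frac{\left(- \frac{1}{2}\right) 0}{-13}\right)\right) = -36 - 17 \left(4 + \left(12 \cdot \frac{1}{38} + 0 \left(- \frac{1}{13}\right)\right)\right) = -36 - 17 \left(4 + \left(\frac{6}{19} + 0\right)\right) = -36 - 17 \left(4 + \frac{6}{19}\right) = -36 - \frac{1394}{19} = - \frac{2078}{19} \approx -109.37$)
$-11 - 10 n = -11 - - \frac{20780}{19} = -11 + \frac{20780}{19} = \frac{20571}{19}$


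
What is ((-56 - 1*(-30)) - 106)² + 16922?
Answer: 34346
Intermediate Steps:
((-56 - 1*(-30)) - 106)² + 16922 = ((-56 + 30) - 106)² + 16922 = (-26 - 106)² + 16922 = (-132)² + 16922 = 17424 + 16922 = 34346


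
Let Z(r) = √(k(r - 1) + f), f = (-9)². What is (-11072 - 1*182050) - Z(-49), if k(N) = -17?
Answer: -193130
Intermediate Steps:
f = 81
Z(r) = 8 (Z(r) = √(-17 + 81) = √64 = 8)
(-11072 - 1*182050) - Z(-49) = (-11072 - 1*182050) - 1*8 = (-11072 - 182050) - 8 = -193122 - 8 = -193130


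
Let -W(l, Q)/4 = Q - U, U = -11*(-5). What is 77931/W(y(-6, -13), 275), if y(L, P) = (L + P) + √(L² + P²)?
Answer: -77931/880 ≈ -88.558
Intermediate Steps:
U = 55
y(L, P) = L + P + √(L² + P²)
W(l, Q) = 220 - 4*Q (W(l, Q) = -4*(Q - 1*55) = -4*(Q - 55) = -4*(-55 + Q) = 220 - 4*Q)
77931/W(y(-6, -13), 275) = 77931/(220 - 4*275) = 77931/(220 - 1100) = 77931/(-880) = 77931*(-1/880) = -77931/880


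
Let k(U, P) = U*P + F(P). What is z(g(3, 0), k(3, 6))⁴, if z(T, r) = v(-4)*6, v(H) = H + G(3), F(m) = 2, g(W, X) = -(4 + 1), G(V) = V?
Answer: 1296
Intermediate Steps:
g(W, X) = -5 (g(W, X) = -1*5 = -5)
v(H) = 3 + H (v(H) = H + 3 = 3 + H)
k(U, P) = 2 + P*U (k(U, P) = U*P + 2 = P*U + 2 = 2 + P*U)
z(T, r) = -6 (z(T, r) = (3 - 4)*6 = -1*6 = -6)
z(g(3, 0), k(3, 6))⁴ = (-6)⁴ = 1296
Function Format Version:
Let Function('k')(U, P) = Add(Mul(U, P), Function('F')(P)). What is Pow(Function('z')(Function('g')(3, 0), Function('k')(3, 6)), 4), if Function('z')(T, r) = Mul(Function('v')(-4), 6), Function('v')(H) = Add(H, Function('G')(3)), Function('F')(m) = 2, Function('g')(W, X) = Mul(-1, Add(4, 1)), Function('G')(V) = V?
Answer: 1296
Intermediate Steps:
Function('g')(W, X) = -5 (Function('g')(W, X) = Mul(-1, 5) = -5)
Function('v')(H) = Add(3, H) (Function('v')(H) = Add(H, 3) = Add(3, H))
Function('k')(U, P) = Add(2, Mul(P, U)) (Function('k')(U, P) = Add(Mul(U, P), 2) = Add(Mul(P, U), 2) = Add(2, Mul(P, U)))
Function('z')(T, r) = -6 (Function('z')(T, r) = Mul(Add(3, -4), 6) = Mul(-1, 6) = -6)
Pow(Function('z')(Function('g')(3, 0), Function('k')(3, 6)), 4) = Pow(-6, 4) = 1296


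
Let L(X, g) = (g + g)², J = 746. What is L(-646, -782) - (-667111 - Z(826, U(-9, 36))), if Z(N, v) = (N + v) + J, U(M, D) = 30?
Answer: 3114809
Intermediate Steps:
L(X, g) = 4*g² (L(X, g) = (2*g)² = 4*g²)
Z(N, v) = 746 + N + v (Z(N, v) = (N + v) + 746 = 746 + N + v)
L(-646, -782) - (-667111 - Z(826, U(-9, 36))) = 4*(-782)² - (-667111 - (746 + 826 + 30)) = 4*611524 - (-667111 - 1*1602) = 2446096 - (-667111 - 1602) = 2446096 - 1*(-668713) = 2446096 + 668713 = 3114809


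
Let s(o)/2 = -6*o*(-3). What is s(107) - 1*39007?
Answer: -35155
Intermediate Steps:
s(o) = 36*o (s(o) = 2*(-6*o*(-3)) = 2*(18*o) = 36*o)
s(107) - 1*39007 = 36*107 - 1*39007 = 3852 - 39007 = -35155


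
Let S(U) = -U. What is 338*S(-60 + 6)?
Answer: 18252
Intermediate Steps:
338*S(-60 + 6) = 338*(-(-60 + 6)) = 338*(-1*(-54)) = 338*54 = 18252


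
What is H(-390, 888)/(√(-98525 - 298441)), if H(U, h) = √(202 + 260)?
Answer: -I*√5094397/66161 ≈ -0.034115*I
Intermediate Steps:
H(U, h) = √462
H(-390, 888)/(√(-98525 - 298441)) = √462/(√(-98525 - 298441)) = √462/(√(-396966)) = √462/((I*√396966)) = √462*(-I*√396966/396966) = -I*√5094397/66161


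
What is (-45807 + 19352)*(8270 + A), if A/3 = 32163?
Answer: -2771399345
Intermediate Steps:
A = 96489 (A = 3*32163 = 96489)
(-45807 + 19352)*(8270 + A) = (-45807 + 19352)*(8270 + 96489) = -26455*104759 = -2771399345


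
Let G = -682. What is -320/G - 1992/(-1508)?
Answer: 230138/128557 ≈ 1.7902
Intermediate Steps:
-320/G - 1992/(-1508) = -320/(-682) - 1992/(-1508) = -320*(-1/682) - 1992*(-1/1508) = 160/341 + 498/377 = 230138/128557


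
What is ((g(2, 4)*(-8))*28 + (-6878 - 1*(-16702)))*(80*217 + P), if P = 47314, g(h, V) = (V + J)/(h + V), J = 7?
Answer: 608797920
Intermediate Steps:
g(h, V) = (7 + V)/(V + h) (g(h, V) = (V + 7)/(h + V) = (7 + V)/(V + h))
((g(2, 4)*(-8))*28 + (-6878 - 1*(-16702)))*(80*217 + P) = ((((7 + 4)/(4 + 2))*(-8))*28 + (-6878 - 1*(-16702)))*(80*217 + 47314) = (((11/6)*(-8))*28 + (-6878 + 16702))*(17360 + 47314) = ((((⅙)*11)*(-8))*28 + 9824)*64674 = (((11/6)*(-8))*28 + 9824)*64674 = (-44/3*28 + 9824)*64674 = (-1232/3 + 9824)*64674 = (28240/3)*64674 = 608797920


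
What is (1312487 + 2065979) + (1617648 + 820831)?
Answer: 5816945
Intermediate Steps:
(1312487 + 2065979) + (1617648 + 820831) = 3378466 + 2438479 = 5816945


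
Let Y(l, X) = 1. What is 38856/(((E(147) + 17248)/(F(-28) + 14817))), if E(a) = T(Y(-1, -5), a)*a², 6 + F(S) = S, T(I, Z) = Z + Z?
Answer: 287204124/3185147 ≈ 90.170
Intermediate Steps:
T(I, Z) = 2*Z
F(S) = -6 + S
E(a) = 2*a³ (E(a) = (2*a)*a² = 2*a³)
38856/(((E(147) + 17248)/(F(-28) + 14817))) = 38856/(((2*147³ + 17248)/((-6 - 28) + 14817))) = 38856/(((2*3176523 + 17248)/(-34 + 14817))) = 38856/(((6353046 + 17248)/14783)) = 38856/((6370294*(1/14783))) = 38856/(6370294/14783) = 38856*(14783/6370294) = 287204124/3185147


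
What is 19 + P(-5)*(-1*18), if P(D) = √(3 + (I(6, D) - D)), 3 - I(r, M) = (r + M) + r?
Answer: -17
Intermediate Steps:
I(r, M) = 3 - M - 2*r (I(r, M) = 3 - ((r + M) + r) = 3 - ((M + r) + r) = 3 - (M + 2*r) = 3 + (-M - 2*r) = 3 - M - 2*r)
P(D) = √(-6 - 2*D) (P(D) = √(3 + ((3 - D - 2*6) - D)) = √(3 + ((3 - D - 12) - D)) = √(3 + ((-9 - D) - D)) = √(3 + (-9 - 2*D)) = √(-6 - 2*D))
19 + P(-5)*(-1*18) = 19 + √(-6 - 2*(-5))*(-1*18) = 19 + √(-6 + 10)*(-18) = 19 + √4*(-18) = 19 + 2*(-18) = 19 - 36 = -17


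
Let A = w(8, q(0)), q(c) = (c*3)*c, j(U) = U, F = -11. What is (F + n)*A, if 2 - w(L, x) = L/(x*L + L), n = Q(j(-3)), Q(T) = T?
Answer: -14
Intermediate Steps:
q(c) = 3*c**2 (q(c) = (3*c)*c = 3*c**2)
n = -3
w(L, x) = 2 - L/(L + L*x) (w(L, x) = 2 - L/(x*L + L) = 2 - L/(L*x + L) = 2 - L/(L + L*x))
A = 1 (A = (1 + 2*(3*0**2))/(1 + 3*0**2) = (1 + 2*(3*0))/(1 + 3*0) = (1 + 2*0)/(1 + 0) = (1 + 0)/1 = 1*1 = 1)
(F + n)*A = (-11 - 3)*1 = -14*1 = -14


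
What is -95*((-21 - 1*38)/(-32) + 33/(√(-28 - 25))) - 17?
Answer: -6149/32 + 3135*I*√53/53 ≈ -192.16 + 430.63*I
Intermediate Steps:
-95*((-21 - 1*38)/(-32) + 33/(√(-28 - 25))) - 17 = -95*((-21 - 38)*(-1/32) + 33/(√(-53))) - 17 = -95*(-59*(-1/32) + 33/((I*√53))) - 17 = -95*(59/32 + 33*(-I*√53/53)) - 17 = -95*(59/32 - 33*I*√53/53) - 17 = (-5605/32 + 3135*I*√53/53) - 17 = -6149/32 + 3135*I*√53/53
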